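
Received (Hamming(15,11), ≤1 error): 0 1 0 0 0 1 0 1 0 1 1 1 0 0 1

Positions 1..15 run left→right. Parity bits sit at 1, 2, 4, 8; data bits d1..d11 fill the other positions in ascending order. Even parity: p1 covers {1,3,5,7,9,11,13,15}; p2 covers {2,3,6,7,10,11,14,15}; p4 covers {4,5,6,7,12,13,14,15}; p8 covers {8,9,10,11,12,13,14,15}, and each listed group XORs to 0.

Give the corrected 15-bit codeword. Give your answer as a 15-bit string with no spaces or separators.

s1 (pos 1,3,5,7,9,11,13,15): 0⊕0⊕0⊕0⊕0⊕1⊕0⊕1 = 0
s2 (pos 2,3,6,7,10,11,14,15): 1⊕0⊕1⊕0⊕1⊕1⊕0⊕1 = 1
s4 (pos 4,5,6,7,12,13,14,15): 0⊕0⊕1⊕0⊕1⊕0⊕0⊕1 = 1
s8 (pos 8,9,10,11,12,13,14,15): 1⊕0⊕1⊕1⊕1⊕0⊕0⊕1 = 1
Syndrome s8…s1 = 1110 → error at position 14.
Flip position 14: 010001010111001 → 010001010111011

010001010111011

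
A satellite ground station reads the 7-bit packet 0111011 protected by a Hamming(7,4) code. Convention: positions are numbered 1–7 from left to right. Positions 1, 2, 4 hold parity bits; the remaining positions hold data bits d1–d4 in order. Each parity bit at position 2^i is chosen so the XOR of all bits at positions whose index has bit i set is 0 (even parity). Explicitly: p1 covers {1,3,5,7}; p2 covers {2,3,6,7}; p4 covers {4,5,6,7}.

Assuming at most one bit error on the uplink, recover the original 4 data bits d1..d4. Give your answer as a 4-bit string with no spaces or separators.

s1 (pos 1,3,5,7): 0⊕1⊕0⊕1 = 0
s2 (pos 2,3,6,7): 1⊕1⊕1⊕1 = 0
s4 (pos 4,5,6,7): 1⊕0⊕1⊕1 = 1
Syndrome s4…s1 = 100 → error at position 4.
Flip position 4: 0111011 → 0110011
Read data bits from positions 3,5,6,7: 1011

1011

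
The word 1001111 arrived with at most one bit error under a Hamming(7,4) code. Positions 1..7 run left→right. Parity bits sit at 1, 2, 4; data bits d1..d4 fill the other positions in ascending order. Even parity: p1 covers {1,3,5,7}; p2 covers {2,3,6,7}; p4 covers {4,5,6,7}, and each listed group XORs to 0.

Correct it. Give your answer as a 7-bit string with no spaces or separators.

0001111

s1 (pos 1,3,5,7): 1⊕0⊕1⊕1 = 1
s2 (pos 2,3,6,7): 0⊕0⊕1⊕1 = 0
s4 (pos 4,5,6,7): 1⊕1⊕1⊕1 = 0
Syndrome s4…s1 = 001 → error at position 1.
Flip position 1: 1001111 → 0001111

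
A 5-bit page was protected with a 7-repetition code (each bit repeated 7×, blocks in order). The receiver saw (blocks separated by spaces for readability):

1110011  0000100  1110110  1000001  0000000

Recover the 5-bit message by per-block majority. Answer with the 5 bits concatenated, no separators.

Block 1 (1110011): 5 ones → 1
Block 2 (0000100): 1 one → 0
Block 3 (1110110): 5 ones → 1
Block 4 (1000001): 2 ones → 0
Block 5 (0000000): 0 ones → 0

10100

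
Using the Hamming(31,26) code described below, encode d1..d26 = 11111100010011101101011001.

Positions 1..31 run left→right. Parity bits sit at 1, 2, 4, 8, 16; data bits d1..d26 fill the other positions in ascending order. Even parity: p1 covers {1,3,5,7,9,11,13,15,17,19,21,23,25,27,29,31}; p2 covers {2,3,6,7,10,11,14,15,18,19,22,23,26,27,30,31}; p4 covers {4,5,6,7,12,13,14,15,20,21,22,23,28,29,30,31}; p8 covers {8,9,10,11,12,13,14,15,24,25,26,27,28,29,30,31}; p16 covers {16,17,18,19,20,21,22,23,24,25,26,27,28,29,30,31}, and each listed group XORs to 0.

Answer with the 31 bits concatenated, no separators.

Place data at non-parity positions: p1 p2 1 p4 1 1 1 p8 1 1 0 0 0 1 0 p16 0 1 1 1 0 1 1 0 1 0 1 1 0 0 1
p1 (pos 1,3,5,7,9,11,13,15,17,19,21,23,25,27,29,31): XOR of data positions = 1⊕1⊕1⊕1⊕0⊕0⊕0⊕0⊕1⊕0⊕1⊕1⊕1⊕0⊕1 = 1
p2 (pos 2,3,6,7,10,11,14,15,18,19,22,23,26,27,30,31): XOR of data positions = 1⊕1⊕1⊕1⊕0⊕1⊕0⊕1⊕1⊕1⊕1⊕0⊕1⊕0⊕1 = 1
p4 (pos 4,5,6,7,12,13,14,15,20,21,22,23,28,29,30,31): XOR of data positions = 1⊕1⊕1⊕0⊕0⊕1⊕0⊕1⊕0⊕1⊕1⊕1⊕0⊕0⊕1 = 1
p8 (pos 8,9,10,11,12,13,14,15,24,25,26,27,28,29,30,31): XOR of data positions = 1⊕1⊕0⊕0⊕0⊕1⊕0⊕0⊕1⊕0⊕1⊕1⊕0⊕0⊕1 = 1
p16 (pos 16,17,18,19,20,21,22,23,24,25,26,27,28,29,30,31): XOR of data positions = 0⊕1⊕1⊕1⊕0⊕1⊕1⊕0⊕1⊕0⊕1⊕1⊕0⊕0⊕1 = 1
Codeword: 1111111111000101011101101011001

1111111111000101011101101011001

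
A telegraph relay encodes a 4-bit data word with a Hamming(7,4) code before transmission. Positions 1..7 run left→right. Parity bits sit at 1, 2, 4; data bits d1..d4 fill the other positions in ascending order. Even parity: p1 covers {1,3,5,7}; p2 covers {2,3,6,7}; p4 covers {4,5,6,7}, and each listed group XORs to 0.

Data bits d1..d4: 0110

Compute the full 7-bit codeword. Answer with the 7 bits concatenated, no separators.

1100110

Place data at non-parity positions: p1 p2 0 p4 1 1 0
p1 (pos 1,3,5,7): XOR of data positions = 0⊕1⊕0 = 1
p2 (pos 2,3,6,7): XOR of data positions = 0⊕1⊕0 = 1
p4 (pos 4,5,6,7): XOR of data positions = 1⊕1⊕0 = 0
Codeword: 1100110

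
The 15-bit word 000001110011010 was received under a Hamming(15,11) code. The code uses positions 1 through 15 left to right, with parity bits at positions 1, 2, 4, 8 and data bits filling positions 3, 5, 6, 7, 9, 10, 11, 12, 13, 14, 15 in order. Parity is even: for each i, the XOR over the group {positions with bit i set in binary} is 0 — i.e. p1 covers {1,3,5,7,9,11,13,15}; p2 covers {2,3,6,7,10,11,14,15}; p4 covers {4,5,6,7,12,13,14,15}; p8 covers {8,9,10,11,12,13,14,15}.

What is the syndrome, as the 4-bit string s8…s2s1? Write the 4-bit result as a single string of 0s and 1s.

s1 (pos 1,3,5,7,9,11,13,15): 0⊕0⊕0⊕1⊕0⊕1⊕0⊕0 = 0
s2 (pos 2,3,6,7,10,11,14,15): 0⊕0⊕1⊕1⊕0⊕1⊕1⊕0 = 0
s4 (pos 4,5,6,7,12,13,14,15): 0⊕0⊕1⊕1⊕1⊕0⊕1⊕0 = 0
s8 (pos 8,9,10,11,12,13,14,15): 1⊕0⊕0⊕1⊕1⊕0⊕1⊕0 = 0
Syndrome s8…s1 = 0000 → no error.

0000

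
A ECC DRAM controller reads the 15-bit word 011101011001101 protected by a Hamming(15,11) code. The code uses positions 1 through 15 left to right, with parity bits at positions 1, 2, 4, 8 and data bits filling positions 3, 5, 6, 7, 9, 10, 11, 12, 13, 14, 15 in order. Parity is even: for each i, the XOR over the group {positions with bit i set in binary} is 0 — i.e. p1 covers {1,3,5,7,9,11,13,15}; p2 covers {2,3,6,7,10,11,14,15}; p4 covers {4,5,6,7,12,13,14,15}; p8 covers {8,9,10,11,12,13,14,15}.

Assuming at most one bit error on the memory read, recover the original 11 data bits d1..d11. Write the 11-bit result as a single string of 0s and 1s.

s1 (pos 1,3,5,7,9,11,13,15): 0⊕1⊕0⊕0⊕1⊕0⊕1⊕1 = 0
s2 (pos 2,3,6,7,10,11,14,15): 1⊕1⊕1⊕0⊕0⊕0⊕0⊕1 = 0
s4 (pos 4,5,6,7,12,13,14,15): 1⊕0⊕1⊕0⊕1⊕1⊕0⊕1 = 1
s8 (pos 8,9,10,11,12,13,14,15): 1⊕1⊕0⊕0⊕1⊕1⊕0⊕1 = 1
Syndrome s8…s1 = 1100 → error at position 12.
Flip position 12: 011101011001101 → 011101011000101
Read data bits from positions 3,5,6,7,9,10,11,12,13,14,15: 10101000101

10101000101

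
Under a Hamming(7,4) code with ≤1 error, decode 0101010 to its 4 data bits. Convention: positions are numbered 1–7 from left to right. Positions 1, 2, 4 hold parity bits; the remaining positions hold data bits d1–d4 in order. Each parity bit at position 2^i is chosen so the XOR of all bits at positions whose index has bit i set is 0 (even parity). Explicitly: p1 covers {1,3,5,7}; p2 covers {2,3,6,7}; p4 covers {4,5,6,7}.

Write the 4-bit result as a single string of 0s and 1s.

0010

s1 (pos 1,3,5,7): 0⊕0⊕0⊕0 = 0
s2 (pos 2,3,6,7): 1⊕0⊕1⊕0 = 0
s4 (pos 4,5,6,7): 1⊕0⊕1⊕0 = 0
Syndrome s4…s1 = 000 → no error.
Read data bits from positions 3,5,6,7: 0010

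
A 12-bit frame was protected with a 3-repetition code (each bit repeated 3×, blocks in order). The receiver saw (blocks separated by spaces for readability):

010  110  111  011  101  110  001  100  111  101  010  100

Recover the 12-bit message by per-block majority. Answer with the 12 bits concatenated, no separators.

Block 1 (010): 1 one → 0
Block 2 (110): 2 ones → 1
Block 3 (111): 3 ones → 1
Block 4 (011): 2 ones → 1
Block 5 (101): 2 ones → 1
Block 6 (110): 2 ones → 1
Block 7 (001): 1 one → 0
Block 8 (100): 1 one → 0
Block 9 (111): 3 ones → 1
Block 10 (101): 2 ones → 1
Block 11 (010): 1 one → 0
Block 12 (100): 1 one → 0

011111001100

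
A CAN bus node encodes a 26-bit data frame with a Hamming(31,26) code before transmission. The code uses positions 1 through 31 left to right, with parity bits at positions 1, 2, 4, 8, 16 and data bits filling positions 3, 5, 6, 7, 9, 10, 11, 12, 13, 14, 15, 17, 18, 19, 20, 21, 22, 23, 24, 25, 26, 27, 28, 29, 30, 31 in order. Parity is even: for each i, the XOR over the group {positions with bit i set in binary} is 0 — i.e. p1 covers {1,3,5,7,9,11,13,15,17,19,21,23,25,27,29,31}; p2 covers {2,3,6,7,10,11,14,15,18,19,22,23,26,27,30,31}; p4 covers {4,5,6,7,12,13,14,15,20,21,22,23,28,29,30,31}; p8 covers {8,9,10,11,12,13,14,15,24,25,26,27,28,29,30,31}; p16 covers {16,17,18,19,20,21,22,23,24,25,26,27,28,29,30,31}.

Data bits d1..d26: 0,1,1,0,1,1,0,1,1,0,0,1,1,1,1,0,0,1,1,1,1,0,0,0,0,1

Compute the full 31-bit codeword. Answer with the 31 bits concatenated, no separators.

Place data at non-parity positions: p1 p2 0 p4 1 1 0 p8 1 1 0 1 1 0 0 p16 1 1 1 1 0 0 1 1 1 1 0 0 0 0 1
p1 (pos 1,3,5,7,9,11,13,15,17,19,21,23,25,27,29,31): XOR of data positions = 0⊕1⊕0⊕1⊕0⊕1⊕0⊕1⊕1⊕0⊕1⊕1⊕0⊕0⊕1 = 0
p2 (pos 2,3,6,7,10,11,14,15,18,19,22,23,26,27,30,31): XOR of data positions = 0⊕1⊕0⊕1⊕0⊕0⊕0⊕1⊕1⊕0⊕1⊕1⊕0⊕0⊕1 = 1
p4 (pos 4,5,6,7,12,13,14,15,20,21,22,23,28,29,30,31): XOR of data positions = 1⊕1⊕0⊕1⊕1⊕0⊕0⊕1⊕0⊕0⊕1⊕0⊕0⊕0⊕1 = 1
p8 (pos 8,9,10,11,12,13,14,15,24,25,26,27,28,29,30,31): XOR of data positions = 1⊕1⊕0⊕1⊕1⊕0⊕0⊕1⊕1⊕1⊕0⊕0⊕0⊕0⊕1 = 0
p16 (pos 16,17,18,19,20,21,22,23,24,25,26,27,28,29,30,31): XOR of data positions = 1⊕1⊕1⊕1⊕0⊕0⊕1⊕1⊕1⊕1⊕0⊕0⊕0⊕0⊕1 = 1
Codeword: 0101110011011001111100111100001

0101110011011001111100111100001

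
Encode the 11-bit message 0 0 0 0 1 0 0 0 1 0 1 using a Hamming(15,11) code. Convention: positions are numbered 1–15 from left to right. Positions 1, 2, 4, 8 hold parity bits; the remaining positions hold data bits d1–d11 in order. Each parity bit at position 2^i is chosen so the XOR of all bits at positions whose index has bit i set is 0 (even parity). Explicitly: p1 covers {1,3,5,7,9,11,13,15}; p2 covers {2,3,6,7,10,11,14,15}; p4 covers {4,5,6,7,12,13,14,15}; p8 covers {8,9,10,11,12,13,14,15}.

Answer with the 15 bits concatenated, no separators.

110000011000101

Place data at non-parity positions: p1 p2 0 p4 0 0 0 p8 1 0 0 0 1 0 1
p1 (pos 1,3,5,7,9,11,13,15): XOR of data positions = 0⊕0⊕0⊕1⊕0⊕1⊕1 = 1
p2 (pos 2,3,6,7,10,11,14,15): XOR of data positions = 0⊕0⊕0⊕0⊕0⊕0⊕1 = 1
p4 (pos 4,5,6,7,12,13,14,15): XOR of data positions = 0⊕0⊕0⊕0⊕1⊕0⊕1 = 0
p8 (pos 8,9,10,11,12,13,14,15): XOR of data positions = 1⊕0⊕0⊕0⊕1⊕0⊕1 = 1
Codeword: 110000011000101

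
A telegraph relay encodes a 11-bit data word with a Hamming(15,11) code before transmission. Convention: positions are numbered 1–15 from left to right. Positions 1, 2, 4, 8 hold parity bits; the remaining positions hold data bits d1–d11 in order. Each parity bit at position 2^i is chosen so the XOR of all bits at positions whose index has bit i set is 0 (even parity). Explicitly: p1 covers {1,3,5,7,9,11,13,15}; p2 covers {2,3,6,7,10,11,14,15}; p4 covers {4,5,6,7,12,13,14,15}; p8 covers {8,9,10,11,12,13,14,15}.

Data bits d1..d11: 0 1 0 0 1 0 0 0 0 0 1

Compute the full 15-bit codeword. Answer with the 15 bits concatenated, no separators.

Place data at non-parity positions: p1 p2 0 p4 1 0 0 p8 1 0 0 0 0 0 1
p1 (pos 1,3,5,7,9,11,13,15): XOR of data positions = 0⊕1⊕0⊕1⊕0⊕0⊕1 = 1
p2 (pos 2,3,6,7,10,11,14,15): XOR of data positions = 0⊕0⊕0⊕0⊕0⊕0⊕1 = 1
p4 (pos 4,5,6,7,12,13,14,15): XOR of data positions = 1⊕0⊕0⊕0⊕0⊕0⊕1 = 0
p8 (pos 8,9,10,11,12,13,14,15): XOR of data positions = 1⊕0⊕0⊕0⊕0⊕0⊕1 = 0
Codeword: 110010001000001

110010001000001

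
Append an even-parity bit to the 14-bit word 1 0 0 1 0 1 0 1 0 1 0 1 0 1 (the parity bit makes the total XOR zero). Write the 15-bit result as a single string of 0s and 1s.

100101010101011

XOR of the 14 data bits: 1⊕0⊕0⊕1⊕0⊕1⊕0⊕1⊕0⊕1⊕0⊕1⊕0⊕1 = 1
Parity bit = 1 (so all 15 bits XOR to 0).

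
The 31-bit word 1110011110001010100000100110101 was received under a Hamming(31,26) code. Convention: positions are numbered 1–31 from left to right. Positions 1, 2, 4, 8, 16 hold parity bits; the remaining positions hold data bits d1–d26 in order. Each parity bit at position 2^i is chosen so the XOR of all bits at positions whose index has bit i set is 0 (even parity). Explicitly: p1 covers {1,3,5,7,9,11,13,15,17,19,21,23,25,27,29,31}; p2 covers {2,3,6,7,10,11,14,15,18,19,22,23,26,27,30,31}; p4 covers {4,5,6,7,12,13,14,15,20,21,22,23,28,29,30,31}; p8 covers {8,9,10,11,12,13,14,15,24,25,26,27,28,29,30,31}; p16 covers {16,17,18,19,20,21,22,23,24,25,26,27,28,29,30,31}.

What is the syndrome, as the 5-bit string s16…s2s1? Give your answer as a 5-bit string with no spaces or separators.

s1 (pos 1,3,5,7,9,11,13,15,17,19,21,23,25,27,29,31): 1⊕1⊕0⊕1⊕1⊕0⊕1⊕1⊕1⊕0⊕0⊕1⊕0⊕1⊕1⊕1 = 1
s2 (pos 2,3,6,7,10,11,14,15,18,19,22,23,26,27,30,31): 1⊕1⊕1⊕1⊕0⊕0⊕0⊕1⊕0⊕0⊕0⊕1⊕1⊕1⊕0⊕1 = 1
s4 (pos 4,5,6,7,12,13,14,15,20,21,22,23,28,29,30,31): 0⊕0⊕1⊕1⊕0⊕1⊕0⊕1⊕0⊕0⊕0⊕1⊕0⊕1⊕0⊕1 = 1
s8 (pos 8,9,10,11,12,13,14,15,24,25,26,27,28,29,30,31): 1⊕1⊕0⊕0⊕0⊕1⊕0⊕1⊕0⊕0⊕1⊕1⊕0⊕1⊕0⊕1 = 0
s16 (pos 16,17,18,19,20,21,22,23,24,25,26,27,28,29,30,31): 0⊕1⊕0⊕0⊕0⊕0⊕0⊕1⊕0⊕0⊕1⊕1⊕0⊕1⊕0⊕1 = 0
Syndrome s16…s1 = 00111 → error at position 7.

00111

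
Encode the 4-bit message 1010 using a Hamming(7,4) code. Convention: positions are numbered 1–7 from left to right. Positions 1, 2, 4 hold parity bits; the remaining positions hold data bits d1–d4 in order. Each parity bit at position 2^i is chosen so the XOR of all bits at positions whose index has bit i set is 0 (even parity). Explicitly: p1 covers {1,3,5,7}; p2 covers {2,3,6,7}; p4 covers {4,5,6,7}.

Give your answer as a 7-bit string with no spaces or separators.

1011010

Place data at non-parity positions: p1 p2 1 p4 0 1 0
p1 (pos 1,3,5,7): XOR of data positions = 1⊕0⊕0 = 1
p2 (pos 2,3,6,7): XOR of data positions = 1⊕1⊕0 = 0
p4 (pos 4,5,6,7): XOR of data positions = 0⊕1⊕0 = 1
Codeword: 1011010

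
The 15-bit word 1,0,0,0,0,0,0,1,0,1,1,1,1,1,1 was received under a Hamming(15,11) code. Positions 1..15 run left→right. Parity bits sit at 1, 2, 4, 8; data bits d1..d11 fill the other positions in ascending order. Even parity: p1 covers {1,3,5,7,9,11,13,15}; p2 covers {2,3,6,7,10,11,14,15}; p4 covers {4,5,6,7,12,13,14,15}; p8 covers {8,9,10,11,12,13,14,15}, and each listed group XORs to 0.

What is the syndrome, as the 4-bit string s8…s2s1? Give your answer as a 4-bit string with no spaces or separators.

1000

s1 (pos 1,3,5,7,9,11,13,15): 1⊕0⊕0⊕0⊕0⊕1⊕1⊕1 = 0
s2 (pos 2,3,6,7,10,11,14,15): 0⊕0⊕0⊕0⊕1⊕1⊕1⊕1 = 0
s4 (pos 4,5,6,7,12,13,14,15): 0⊕0⊕0⊕0⊕1⊕1⊕1⊕1 = 0
s8 (pos 8,9,10,11,12,13,14,15): 1⊕0⊕1⊕1⊕1⊕1⊕1⊕1 = 1
Syndrome s8…s1 = 1000 → error at position 8.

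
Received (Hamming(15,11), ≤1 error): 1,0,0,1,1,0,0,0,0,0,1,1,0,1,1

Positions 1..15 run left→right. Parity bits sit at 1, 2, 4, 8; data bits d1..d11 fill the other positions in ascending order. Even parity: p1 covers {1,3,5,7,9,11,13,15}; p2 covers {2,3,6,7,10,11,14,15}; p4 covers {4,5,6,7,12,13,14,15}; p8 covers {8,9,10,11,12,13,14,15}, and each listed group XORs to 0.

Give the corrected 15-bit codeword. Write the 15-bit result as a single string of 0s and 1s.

100111000011011

s1 (pos 1,3,5,7,9,11,13,15): 1⊕0⊕1⊕0⊕0⊕1⊕0⊕1 = 0
s2 (pos 2,3,6,7,10,11,14,15): 0⊕0⊕0⊕0⊕0⊕1⊕1⊕1 = 1
s4 (pos 4,5,6,7,12,13,14,15): 1⊕1⊕0⊕0⊕1⊕0⊕1⊕1 = 1
s8 (pos 8,9,10,11,12,13,14,15): 0⊕0⊕0⊕1⊕1⊕0⊕1⊕1 = 0
Syndrome s8…s1 = 0110 → error at position 6.
Flip position 6: 100110000011011 → 100111000011011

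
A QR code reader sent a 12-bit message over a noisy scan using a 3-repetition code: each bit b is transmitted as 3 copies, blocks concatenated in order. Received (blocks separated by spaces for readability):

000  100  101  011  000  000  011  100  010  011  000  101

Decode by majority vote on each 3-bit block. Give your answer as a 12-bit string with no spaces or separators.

Block 1 (000): 0 ones → 0
Block 2 (100): 1 one → 0
Block 3 (101): 2 ones → 1
Block 4 (011): 2 ones → 1
Block 5 (000): 0 ones → 0
Block 6 (000): 0 ones → 0
Block 7 (011): 2 ones → 1
Block 8 (100): 1 one → 0
Block 9 (010): 1 one → 0
Block 10 (011): 2 ones → 1
Block 11 (000): 0 ones → 0
Block 12 (101): 2 ones → 1

001100100101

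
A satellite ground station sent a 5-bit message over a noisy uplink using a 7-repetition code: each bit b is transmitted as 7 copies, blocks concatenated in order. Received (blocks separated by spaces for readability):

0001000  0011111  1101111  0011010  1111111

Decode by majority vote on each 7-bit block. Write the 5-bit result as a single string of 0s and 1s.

Block 1 (0001000): 1 one → 0
Block 2 (0011111): 5 ones → 1
Block 3 (1101111): 6 ones → 1
Block 4 (0011010): 3 ones → 0
Block 5 (1111111): 7 ones → 1

01101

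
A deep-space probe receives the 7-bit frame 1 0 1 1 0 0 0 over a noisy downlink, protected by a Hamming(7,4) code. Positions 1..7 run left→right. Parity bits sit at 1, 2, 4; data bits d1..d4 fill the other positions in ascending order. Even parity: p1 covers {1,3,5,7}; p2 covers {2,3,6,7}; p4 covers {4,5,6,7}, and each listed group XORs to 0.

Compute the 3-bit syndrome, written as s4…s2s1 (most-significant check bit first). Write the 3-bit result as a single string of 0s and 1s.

110

s1 (pos 1,3,5,7): 1⊕1⊕0⊕0 = 0
s2 (pos 2,3,6,7): 0⊕1⊕0⊕0 = 1
s4 (pos 4,5,6,7): 1⊕0⊕0⊕0 = 1
Syndrome s4…s1 = 110 → error at position 6.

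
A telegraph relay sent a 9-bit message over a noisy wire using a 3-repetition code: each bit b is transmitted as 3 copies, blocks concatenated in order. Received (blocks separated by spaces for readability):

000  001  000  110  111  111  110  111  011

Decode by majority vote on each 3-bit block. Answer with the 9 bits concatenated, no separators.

000111111

Block 1 (000): 0 ones → 0
Block 2 (001): 1 one → 0
Block 3 (000): 0 ones → 0
Block 4 (110): 2 ones → 1
Block 5 (111): 3 ones → 1
Block 6 (111): 3 ones → 1
Block 7 (110): 2 ones → 1
Block 8 (111): 3 ones → 1
Block 9 (011): 2 ones → 1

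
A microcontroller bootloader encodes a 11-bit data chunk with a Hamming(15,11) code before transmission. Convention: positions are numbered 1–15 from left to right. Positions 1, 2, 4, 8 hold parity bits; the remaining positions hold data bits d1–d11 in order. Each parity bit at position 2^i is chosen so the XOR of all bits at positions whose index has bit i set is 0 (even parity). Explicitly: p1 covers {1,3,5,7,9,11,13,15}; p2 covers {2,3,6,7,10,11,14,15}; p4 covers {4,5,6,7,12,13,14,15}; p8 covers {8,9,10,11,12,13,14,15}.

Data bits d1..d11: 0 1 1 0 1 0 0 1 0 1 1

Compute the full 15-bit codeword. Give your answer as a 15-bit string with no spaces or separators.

Place data at non-parity positions: p1 p2 0 p4 1 1 0 p8 1 0 0 1 0 1 1
p1 (pos 1,3,5,7,9,11,13,15): XOR of data positions = 0⊕1⊕0⊕1⊕0⊕0⊕1 = 1
p2 (pos 2,3,6,7,10,11,14,15): XOR of data positions = 0⊕1⊕0⊕0⊕0⊕1⊕1 = 1
p4 (pos 4,5,6,7,12,13,14,15): XOR of data positions = 1⊕1⊕0⊕1⊕0⊕1⊕1 = 1
p8 (pos 8,9,10,11,12,13,14,15): XOR of data positions = 1⊕0⊕0⊕1⊕0⊕1⊕1 = 0
Codeword: 110111001001011

110111001001011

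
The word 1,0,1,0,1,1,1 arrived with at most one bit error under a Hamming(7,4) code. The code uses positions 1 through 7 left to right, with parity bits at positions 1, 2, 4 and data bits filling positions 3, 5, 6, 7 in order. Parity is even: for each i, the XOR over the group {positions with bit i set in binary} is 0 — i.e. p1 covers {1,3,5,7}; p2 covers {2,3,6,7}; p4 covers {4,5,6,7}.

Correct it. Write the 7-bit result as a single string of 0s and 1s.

1010101

s1 (pos 1,3,5,7): 1⊕1⊕1⊕1 = 0
s2 (pos 2,3,6,7): 0⊕1⊕1⊕1 = 1
s4 (pos 4,5,6,7): 0⊕1⊕1⊕1 = 1
Syndrome s4…s1 = 110 → error at position 6.
Flip position 6: 1010111 → 1010101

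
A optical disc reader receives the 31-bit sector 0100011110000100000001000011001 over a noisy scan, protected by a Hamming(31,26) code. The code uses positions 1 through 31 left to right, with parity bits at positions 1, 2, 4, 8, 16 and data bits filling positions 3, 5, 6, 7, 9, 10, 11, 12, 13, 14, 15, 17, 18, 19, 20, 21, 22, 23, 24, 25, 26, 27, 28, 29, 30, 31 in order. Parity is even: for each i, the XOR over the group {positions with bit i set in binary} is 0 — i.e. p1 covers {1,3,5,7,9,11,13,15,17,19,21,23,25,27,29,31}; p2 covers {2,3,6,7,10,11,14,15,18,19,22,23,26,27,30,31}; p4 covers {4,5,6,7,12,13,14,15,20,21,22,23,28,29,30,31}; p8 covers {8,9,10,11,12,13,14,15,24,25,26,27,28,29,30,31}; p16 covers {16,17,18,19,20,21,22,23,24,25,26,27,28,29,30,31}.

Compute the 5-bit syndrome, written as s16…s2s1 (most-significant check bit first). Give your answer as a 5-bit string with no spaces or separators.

s1 (pos 1,3,5,7,9,11,13,15,17,19,21,23,25,27,29,31): 0⊕0⊕0⊕1⊕1⊕0⊕0⊕0⊕0⊕0⊕0⊕0⊕0⊕1⊕0⊕1 = 0
s2 (pos 2,3,6,7,10,11,14,15,18,19,22,23,26,27,30,31): 1⊕0⊕1⊕1⊕0⊕0⊕1⊕0⊕0⊕0⊕1⊕0⊕0⊕1⊕0⊕1 = 1
s4 (pos 4,5,6,7,12,13,14,15,20,21,22,23,28,29,30,31): 0⊕0⊕1⊕1⊕0⊕0⊕1⊕0⊕0⊕0⊕1⊕0⊕1⊕0⊕0⊕1 = 0
s8 (pos 8,9,10,11,12,13,14,15,24,25,26,27,28,29,30,31): 1⊕1⊕0⊕0⊕0⊕0⊕1⊕0⊕0⊕0⊕0⊕1⊕1⊕0⊕0⊕1 = 0
s16 (pos 16,17,18,19,20,21,22,23,24,25,26,27,28,29,30,31): 0⊕0⊕0⊕0⊕0⊕0⊕1⊕0⊕0⊕0⊕0⊕1⊕1⊕0⊕0⊕1 = 0
Syndrome s16…s1 = 00010 → error at position 2.

00010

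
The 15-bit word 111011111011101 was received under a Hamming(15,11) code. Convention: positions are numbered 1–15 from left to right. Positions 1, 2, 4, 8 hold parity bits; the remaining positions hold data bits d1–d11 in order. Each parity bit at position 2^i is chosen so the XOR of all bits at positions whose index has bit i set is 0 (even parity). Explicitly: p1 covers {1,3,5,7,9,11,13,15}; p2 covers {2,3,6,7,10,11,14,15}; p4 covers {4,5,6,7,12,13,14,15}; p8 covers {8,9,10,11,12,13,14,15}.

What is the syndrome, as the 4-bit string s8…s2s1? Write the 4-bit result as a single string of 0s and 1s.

s1 (pos 1,3,5,7,9,11,13,15): 1⊕1⊕1⊕1⊕1⊕1⊕1⊕1 = 0
s2 (pos 2,3,6,7,10,11,14,15): 1⊕1⊕1⊕1⊕0⊕1⊕0⊕1 = 0
s4 (pos 4,5,6,7,12,13,14,15): 0⊕1⊕1⊕1⊕1⊕1⊕0⊕1 = 0
s8 (pos 8,9,10,11,12,13,14,15): 1⊕1⊕0⊕1⊕1⊕1⊕0⊕1 = 0
Syndrome s8…s1 = 0000 → no error.

0000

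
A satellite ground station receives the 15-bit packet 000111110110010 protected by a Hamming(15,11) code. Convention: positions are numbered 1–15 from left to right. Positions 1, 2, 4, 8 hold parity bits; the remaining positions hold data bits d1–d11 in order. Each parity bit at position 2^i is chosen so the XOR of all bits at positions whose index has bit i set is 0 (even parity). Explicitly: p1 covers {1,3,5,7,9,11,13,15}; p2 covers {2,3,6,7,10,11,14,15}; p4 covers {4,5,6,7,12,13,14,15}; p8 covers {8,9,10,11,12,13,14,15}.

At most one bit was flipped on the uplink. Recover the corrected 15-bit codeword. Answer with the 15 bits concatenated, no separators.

s1 (pos 1,3,5,7,9,11,13,15): 0⊕0⊕1⊕1⊕0⊕1⊕0⊕0 = 1
s2 (pos 2,3,6,7,10,11,14,15): 0⊕0⊕1⊕1⊕1⊕1⊕1⊕0 = 1
s4 (pos 4,5,6,7,12,13,14,15): 1⊕1⊕1⊕1⊕0⊕0⊕1⊕0 = 1
s8 (pos 8,9,10,11,12,13,14,15): 1⊕0⊕1⊕1⊕0⊕0⊕1⊕0 = 0
Syndrome s8…s1 = 0111 → error at position 7.
Flip position 7: 000111110110010 → 000111010110010

000111010110010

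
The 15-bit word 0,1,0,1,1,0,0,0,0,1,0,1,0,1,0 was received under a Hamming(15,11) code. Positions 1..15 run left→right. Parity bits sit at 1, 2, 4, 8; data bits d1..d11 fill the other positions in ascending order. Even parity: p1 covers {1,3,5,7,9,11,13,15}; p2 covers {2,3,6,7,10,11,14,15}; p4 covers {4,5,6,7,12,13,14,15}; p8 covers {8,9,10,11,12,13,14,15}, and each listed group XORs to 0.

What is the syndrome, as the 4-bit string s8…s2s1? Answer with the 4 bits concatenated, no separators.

s1 (pos 1,3,5,7,9,11,13,15): 0⊕0⊕1⊕0⊕0⊕0⊕0⊕0 = 1
s2 (pos 2,3,6,7,10,11,14,15): 1⊕0⊕0⊕0⊕1⊕0⊕1⊕0 = 1
s4 (pos 4,5,6,7,12,13,14,15): 1⊕1⊕0⊕0⊕1⊕0⊕1⊕0 = 0
s8 (pos 8,9,10,11,12,13,14,15): 0⊕0⊕1⊕0⊕1⊕0⊕1⊕0 = 1
Syndrome s8…s1 = 1011 → error at position 11.

1011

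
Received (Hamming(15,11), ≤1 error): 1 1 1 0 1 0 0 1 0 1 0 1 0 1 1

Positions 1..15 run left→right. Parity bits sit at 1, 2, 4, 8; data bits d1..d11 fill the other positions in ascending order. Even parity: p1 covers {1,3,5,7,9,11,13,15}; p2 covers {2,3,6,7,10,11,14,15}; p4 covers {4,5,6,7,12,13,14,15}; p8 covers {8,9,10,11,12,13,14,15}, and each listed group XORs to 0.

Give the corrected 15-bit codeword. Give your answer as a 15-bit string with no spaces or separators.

s1 (pos 1,3,5,7,9,11,13,15): 1⊕1⊕1⊕0⊕0⊕0⊕0⊕1 = 0
s2 (pos 2,3,6,7,10,11,14,15): 1⊕1⊕0⊕0⊕1⊕0⊕1⊕1 = 1
s4 (pos 4,5,6,7,12,13,14,15): 0⊕1⊕0⊕0⊕1⊕0⊕1⊕1 = 0
s8 (pos 8,9,10,11,12,13,14,15): 1⊕0⊕1⊕0⊕1⊕0⊕1⊕1 = 1
Syndrome s8…s1 = 1010 → error at position 10.
Flip position 10: 111010010101011 → 111010010001011

111010010001011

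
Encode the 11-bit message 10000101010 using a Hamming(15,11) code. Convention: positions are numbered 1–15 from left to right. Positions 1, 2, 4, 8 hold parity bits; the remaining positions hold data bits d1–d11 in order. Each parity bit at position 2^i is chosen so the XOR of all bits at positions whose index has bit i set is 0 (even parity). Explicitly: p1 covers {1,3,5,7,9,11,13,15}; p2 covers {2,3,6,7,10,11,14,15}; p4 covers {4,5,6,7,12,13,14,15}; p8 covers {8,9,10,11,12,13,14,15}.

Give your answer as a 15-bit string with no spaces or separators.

111000010101010

Place data at non-parity positions: p1 p2 1 p4 0 0 0 p8 0 1 0 1 0 1 0
p1 (pos 1,3,5,7,9,11,13,15): XOR of data positions = 1⊕0⊕0⊕0⊕0⊕0⊕0 = 1
p2 (pos 2,3,6,7,10,11,14,15): XOR of data positions = 1⊕0⊕0⊕1⊕0⊕1⊕0 = 1
p4 (pos 4,5,6,7,12,13,14,15): XOR of data positions = 0⊕0⊕0⊕1⊕0⊕1⊕0 = 0
p8 (pos 8,9,10,11,12,13,14,15): XOR of data positions = 0⊕1⊕0⊕1⊕0⊕1⊕0 = 1
Codeword: 111000010101010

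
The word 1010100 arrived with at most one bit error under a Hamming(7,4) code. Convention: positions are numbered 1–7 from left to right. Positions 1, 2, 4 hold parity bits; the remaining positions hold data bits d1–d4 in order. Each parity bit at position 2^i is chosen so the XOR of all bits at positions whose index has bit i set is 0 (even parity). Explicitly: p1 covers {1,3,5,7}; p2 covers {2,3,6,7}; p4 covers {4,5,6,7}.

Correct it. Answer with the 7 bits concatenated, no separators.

1010101

s1 (pos 1,3,5,7): 1⊕1⊕1⊕0 = 1
s2 (pos 2,3,6,7): 0⊕1⊕0⊕0 = 1
s4 (pos 4,5,6,7): 0⊕1⊕0⊕0 = 1
Syndrome s4…s1 = 111 → error at position 7.
Flip position 7: 1010100 → 1010101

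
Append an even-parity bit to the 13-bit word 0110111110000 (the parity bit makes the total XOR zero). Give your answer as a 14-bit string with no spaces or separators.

01101111100001

XOR of the 13 data bits: 0⊕1⊕1⊕0⊕1⊕1⊕1⊕1⊕1⊕0⊕0⊕0⊕0 = 1
Parity bit = 1 (so all 14 bits XOR to 0).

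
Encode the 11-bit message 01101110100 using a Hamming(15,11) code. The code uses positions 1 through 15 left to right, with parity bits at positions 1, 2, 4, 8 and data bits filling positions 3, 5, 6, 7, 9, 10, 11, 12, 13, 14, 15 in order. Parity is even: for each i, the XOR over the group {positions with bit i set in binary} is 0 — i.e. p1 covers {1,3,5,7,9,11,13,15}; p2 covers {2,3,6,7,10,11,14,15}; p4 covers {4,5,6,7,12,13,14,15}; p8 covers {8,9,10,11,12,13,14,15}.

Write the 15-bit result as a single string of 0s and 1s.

Place data at non-parity positions: p1 p2 0 p4 1 1 0 p8 1 1 1 0 1 0 0
p1 (pos 1,3,5,7,9,11,13,15): XOR of data positions = 0⊕1⊕0⊕1⊕1⊕1⊕0 = 0
p2 (pos 2,3,6,7,10,11,14,15): XOR of data positions = 0⊕1⊕0⊕1⊕1⊕0⊕0 = 1
p4 (pos 4,5,6,7,12,13,14,15): XOR of data positions = 1⊕1⊕0⊕0⊕1⊕0⊕0 = 1
p8 (pos 8,9,10,11,12,13,14,15): XOR of data positions = 1⊕1⊕1⊕0⊕1⊕0⊕0 = 0
Codeword: 010111001110100

010111001110100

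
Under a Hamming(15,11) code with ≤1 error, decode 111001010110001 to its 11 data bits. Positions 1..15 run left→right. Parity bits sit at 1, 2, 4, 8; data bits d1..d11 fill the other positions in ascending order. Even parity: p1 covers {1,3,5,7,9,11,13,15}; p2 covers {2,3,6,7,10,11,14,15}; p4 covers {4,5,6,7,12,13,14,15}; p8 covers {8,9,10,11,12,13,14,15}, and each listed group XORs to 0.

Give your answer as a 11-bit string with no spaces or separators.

10100110001

s1 (pos 1,3,5,7,9,11,13,15): 1⊕1⊕0⊕0⊕0⊕1⊕0⊕1 = 0
s2 (pos 2,3,6,7,10,11,14,15): 1⊕1⊕1⊕0⊕1⊕1⊕0⊕1 = 0
s4 (pos 4,5,6,7,12,13,14,15): 0⊕0⊕1⊕0⊕0⊕0⊕0⊕1 = 0
s8 (pos 8,9,10,11,12,13,14,15): 1⊕0⊕1⊕1⊕0⊕0⊕0⊕1 = 0
Syndrome s8…s1 = 0000 → no error.
Read data bits from positions 3,5,6,7,9,10,11,12,13,14,15: 10100110001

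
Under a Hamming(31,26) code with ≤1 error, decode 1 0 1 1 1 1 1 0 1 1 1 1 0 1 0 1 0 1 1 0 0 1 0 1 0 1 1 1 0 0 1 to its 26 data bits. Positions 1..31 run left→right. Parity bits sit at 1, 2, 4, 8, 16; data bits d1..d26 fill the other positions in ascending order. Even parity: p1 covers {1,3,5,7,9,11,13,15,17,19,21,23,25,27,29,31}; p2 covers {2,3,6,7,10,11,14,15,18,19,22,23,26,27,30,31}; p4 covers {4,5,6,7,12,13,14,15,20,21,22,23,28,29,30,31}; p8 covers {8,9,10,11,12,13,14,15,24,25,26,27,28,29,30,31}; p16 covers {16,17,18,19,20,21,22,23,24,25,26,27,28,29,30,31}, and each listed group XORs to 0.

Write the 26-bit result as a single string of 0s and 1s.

s1 (pos 1,3,5,7,9,11,13,15,17,19,21,23,25,27,29,31): 1⊕1⊕1⊕1⊕1⊕1⊕0⊕0⊕0⊕1⊕0⊕0⊕0⊕1⊕0⊕1 = 1
s2 (pos 2,3,6,7,10,11,14,15,18,19,22,23,26,27,30,31): 0⊕1⊕1⊕1⊕1⊕1⊕1⊕0⊕1⊕1⊕1⊕0⊕1⊕1⊕0⊕1 = 0
s4 (pos 4,5,6,7,12,13,14,15,20,21,22,23,28,29,30,31): 1⊕1⊕1⊕1⊕1⊕0⊕1⊕0⊕0⊕0⊕1⊕0⊕1⊕0⊕0⊕1 = 1
s8 (pos 8,9,10,11,12,13,14,15,24,25,26,27,28,29,30,31): 0⊕1⊕1⊕1⊕1⊕0⊕1⊕0⊕1⊕0⊕1⊕1⊕1⊕0⊕0⊕1 = 0
s16 (pos 16,17,18,19,20,21,22,23,24,25,26,27,28,29,30,31): 1⊕0⊕1⊕1⊕0⊕0⊕1⊕0⊕1⊕0⊕1⊕1⊕1⊕0⊕0⊕1 = 1
Syndrome s16…s1 = 10101 → error at position 21.
Flip position 21: 1011111011110101011001010111001 → 1011111011110101011011010111001
Read data bits from positions 3,5,6,7,9,10,11,12,13,14,15,17,18,19,20,21,22,23,24,25,26,27,28,29,30,31: 11111111010011011010111001

11111111010011011010111001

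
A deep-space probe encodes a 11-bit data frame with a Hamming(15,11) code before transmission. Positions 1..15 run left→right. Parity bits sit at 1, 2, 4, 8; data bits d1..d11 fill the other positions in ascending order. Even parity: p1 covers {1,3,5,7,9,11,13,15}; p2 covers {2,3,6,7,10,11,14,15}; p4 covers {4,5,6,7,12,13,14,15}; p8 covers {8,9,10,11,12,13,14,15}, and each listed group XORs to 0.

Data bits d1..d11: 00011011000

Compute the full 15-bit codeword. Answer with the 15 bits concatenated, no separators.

100000111011000

Place data at non-parity positions: p1 p2 0 p4 0 0 1 p8 1 0 1 1 0 0 0
p1 (pos 1,3,5,7,9,11,13,15): XOR of data positions = 0⊕0⊕1⊕1⊕1⊕0⊕0 = 1
p2 (pos 2,3,6,7,10,11,14,15): XOR of data positions = 0⊕0⊕1⊕0⊕1⊕0⊕0 = 0
p4 (pos 4,5,6,7,12,13,14,15): XOR of data positions = 0⊕0⊕1⊕1⊕0⊕0⊕0 = 0
p8 (pos 8,9,10,11,12,13,14,15): XOR of data positions = 1⊕0⊕1⊕1⊕0⊕0⊕0 = 1
Codeword: 100000111011000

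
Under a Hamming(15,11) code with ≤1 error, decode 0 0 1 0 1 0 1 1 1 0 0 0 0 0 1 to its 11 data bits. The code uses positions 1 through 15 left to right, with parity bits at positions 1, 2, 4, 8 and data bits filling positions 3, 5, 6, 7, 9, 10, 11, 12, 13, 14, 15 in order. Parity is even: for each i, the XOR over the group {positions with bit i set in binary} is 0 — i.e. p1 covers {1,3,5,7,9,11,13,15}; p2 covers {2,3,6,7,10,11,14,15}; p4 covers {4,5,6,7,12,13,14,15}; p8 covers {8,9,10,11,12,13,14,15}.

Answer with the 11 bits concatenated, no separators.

11011000000

s1 (pos 1,3,5,7,9,11,13,15): 0⊕1⊕1⊕1⊕1⊕0⊕0⊕1 = 1
s2 (pos 2,3,6,7,10,11,14,15): 0⊕1⊕0⊕1⊕0⊕0⊕0⊕1 = 1
s4 (pos 4,5,6,7,12,13,14,15): 0⊕1⊕0⊕1⊕0⊕0⊕0⊕1 = 1
s8 (pos 8,9,10,11,12,13,14,15): 1⊕1⊕0⊕0⊕0⊕0⊕0⊕1 = 1
Syndrome s8…s1 = 1111 → error at position 15.
Flip position 15: 001010111000001 → 001010111000000
Read data bits from positions 3,5,6,7,9,10,11,12,13,14,15: 11011000000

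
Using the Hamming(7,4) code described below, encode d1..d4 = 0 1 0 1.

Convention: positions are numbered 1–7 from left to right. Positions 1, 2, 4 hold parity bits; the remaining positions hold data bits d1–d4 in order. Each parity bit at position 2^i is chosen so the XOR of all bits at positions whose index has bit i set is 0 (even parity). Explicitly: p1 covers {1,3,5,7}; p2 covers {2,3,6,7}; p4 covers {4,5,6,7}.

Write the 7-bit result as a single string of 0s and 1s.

0100101

Place data at non-parity positions: p1 p2 0 p4 1 0 1
p1 (pos 1,3,5,7): XOR of data positions = 0⊕1⊕1 = 0
p2 (pos 2,3,6,7): XOR of data positions = 0⊕0⊕1 = 1
p4 (pos 4,5,6,7): XOR of data positions = 1⊕0⊕1 = 0
Codeword: 0100101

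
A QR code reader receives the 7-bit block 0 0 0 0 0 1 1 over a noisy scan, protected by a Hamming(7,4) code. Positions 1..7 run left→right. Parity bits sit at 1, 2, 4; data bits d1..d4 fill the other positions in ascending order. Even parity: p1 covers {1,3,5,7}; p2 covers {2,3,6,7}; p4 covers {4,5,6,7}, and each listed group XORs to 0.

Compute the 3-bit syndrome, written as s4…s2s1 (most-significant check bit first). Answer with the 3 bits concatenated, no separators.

001

s1 (pos 1,3,5,7): 0⊕0⊕0⊕1 = 1
s2 (pos 2,3,6,7): 0⊕0⊕1⊕1 = 0
s4 (pos 4,5,6,7): 0⊕0⊕1⊕1 = 0
Syndrome s4…s1 = 001 → error at position 1.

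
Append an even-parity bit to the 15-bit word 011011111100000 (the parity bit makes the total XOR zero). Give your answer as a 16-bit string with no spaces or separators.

XOR of the 15 data bits: 0⊕1⊕1⊕0⊕1⊕1⊕1⊕1⊕1⊕1⊕0⊕0⊕0⊕0⊕0 = 0
Parity bit = 0 (so all 16 bits XOR to 0).

0110111111000000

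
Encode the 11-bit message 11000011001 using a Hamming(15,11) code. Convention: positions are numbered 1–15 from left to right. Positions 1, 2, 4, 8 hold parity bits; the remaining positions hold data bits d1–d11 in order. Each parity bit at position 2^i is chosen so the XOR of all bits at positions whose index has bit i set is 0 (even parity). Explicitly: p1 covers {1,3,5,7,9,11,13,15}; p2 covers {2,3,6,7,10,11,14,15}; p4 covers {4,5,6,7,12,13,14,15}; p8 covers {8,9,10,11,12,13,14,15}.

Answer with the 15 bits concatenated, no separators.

Place data at non-parity positions: p1 p2 1 p4 1 0 0 p8 0 0 1 1 0 0 1
p1 (pos 1,3,5,7,9,11,13,15): XOR of data positions = 1⊕1⊕0⊕0⊕1⊕0⊕1 = 0
p2 (pos 2,3,6,7,10,11,14,15): XOR of data positions = 1⊕0⊕0⊕0⊕1⊕0⊕1 = 1
p4 (pos 4,5,6,7,12,13,14,15): XOR of data positions = 1⊕0⊕0⊕1⊕0⊕0⊕1 = 1
p8 (pos 8,9,10,11,12,13,14,15): XOR of data positions = 0⊕0⊕1⊕1⊕0⊕0⊕1 = 1
Codeword: 011110010011001

011110010011001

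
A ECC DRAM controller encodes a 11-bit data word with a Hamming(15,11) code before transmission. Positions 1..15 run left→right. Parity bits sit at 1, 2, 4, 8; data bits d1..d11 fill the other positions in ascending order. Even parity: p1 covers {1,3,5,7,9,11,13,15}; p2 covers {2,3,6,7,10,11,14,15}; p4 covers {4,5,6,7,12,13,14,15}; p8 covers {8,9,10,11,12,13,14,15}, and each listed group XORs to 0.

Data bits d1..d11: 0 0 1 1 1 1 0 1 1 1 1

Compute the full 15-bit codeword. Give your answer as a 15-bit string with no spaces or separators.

Place data at non-parity positions: p1 p2 0 p4 0 1 1 p8 1 1 0 1 1 1 1
p1 (pos 1,3,5,7,9,11,13,15): XOR of data positions = 0⊕0⊕1⊕1⊕0⊕1⊕1 = 0
p2 (pos 2,3,6,7,10,11,14,15): XOR of data positions = 0⊕1⊕1⊕1⊕0⊕1⊕1 = 1
p4 (pos 4,5,6,7,12,13,14,15): XOR of data positions = 0⊕1⊕1⊕1⊕1⊕1⊕1 = 0
p8 (pos 8,9,10,11,12,13,14,15): XOR of data positions = 1⊕1⊕0⊕1⊕1⊕1⊕1 = 0
Codeword: 010001101101111

010001101101111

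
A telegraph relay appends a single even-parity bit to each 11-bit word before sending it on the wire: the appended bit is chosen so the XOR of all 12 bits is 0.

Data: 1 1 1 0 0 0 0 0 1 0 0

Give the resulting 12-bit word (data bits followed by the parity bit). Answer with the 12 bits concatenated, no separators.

111000001000

XOR of the 11 data bits: 1⊕1⊕1⊕0⊕0⊕0⊕0⊕0⊕1⊕0⊕0 = 0
Parity bit = 0 (so all 12 bits XOR to 0).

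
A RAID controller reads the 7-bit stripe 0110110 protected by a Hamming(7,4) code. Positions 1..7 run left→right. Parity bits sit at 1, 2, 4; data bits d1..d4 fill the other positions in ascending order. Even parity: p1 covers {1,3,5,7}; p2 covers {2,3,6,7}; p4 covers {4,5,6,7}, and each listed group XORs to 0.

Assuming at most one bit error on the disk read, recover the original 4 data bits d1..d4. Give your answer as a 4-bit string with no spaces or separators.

1110

s1 (pos 1,3,5,7): 0⊕1⊕1⊕0 = 0
s2 (pos 2,3,6,7): 1⊕1⊕1⊕0 = 1
s4 (pos 4,5,6,7): 0⊕1⊕1⊕0 = 0
Syndrome s4…s1 = 010 → error at position 2.
Flip position 2: 0110110 → 0010110
Read data bits from positions 3,5,6,7: 1110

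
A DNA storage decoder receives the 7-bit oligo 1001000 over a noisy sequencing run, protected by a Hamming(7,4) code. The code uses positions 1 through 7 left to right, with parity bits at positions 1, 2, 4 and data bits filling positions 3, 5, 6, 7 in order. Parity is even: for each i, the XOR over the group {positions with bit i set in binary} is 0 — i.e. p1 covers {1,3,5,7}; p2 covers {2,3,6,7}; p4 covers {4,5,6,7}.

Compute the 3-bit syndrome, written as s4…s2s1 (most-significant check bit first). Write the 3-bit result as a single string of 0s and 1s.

s1 (pos 1,3,5,7): 1⊕0⊕0⊕0 = 1
s2 (pos 2,3,6,7): 0⊕0⊕0⊕0 = 0
s4 (pos 4,5,6,7): 1⊕0⊕0⊕0 = 1
Syndrome s4…s1 = 101 → error at position 5.

101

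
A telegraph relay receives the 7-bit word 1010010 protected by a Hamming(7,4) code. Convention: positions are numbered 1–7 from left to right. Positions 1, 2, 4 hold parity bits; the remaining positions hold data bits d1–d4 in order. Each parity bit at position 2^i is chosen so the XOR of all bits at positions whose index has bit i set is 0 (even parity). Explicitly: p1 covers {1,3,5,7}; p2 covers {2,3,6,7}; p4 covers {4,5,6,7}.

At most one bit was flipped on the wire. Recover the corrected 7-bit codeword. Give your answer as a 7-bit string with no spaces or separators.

s1 (pos 1,3,5,7): 1⊕1⊕0⊕0 = 0
s2 (pos 2,3,6,7): 0⊕1⊕1⊕0 = 0
s4 (pos 4,5,6,7): 0⊕0⊕1⊕0 = 1
Syndrome s4…s1 = 100 → error at position 4.
Flip position 4: 1010010 → 1011010

1011010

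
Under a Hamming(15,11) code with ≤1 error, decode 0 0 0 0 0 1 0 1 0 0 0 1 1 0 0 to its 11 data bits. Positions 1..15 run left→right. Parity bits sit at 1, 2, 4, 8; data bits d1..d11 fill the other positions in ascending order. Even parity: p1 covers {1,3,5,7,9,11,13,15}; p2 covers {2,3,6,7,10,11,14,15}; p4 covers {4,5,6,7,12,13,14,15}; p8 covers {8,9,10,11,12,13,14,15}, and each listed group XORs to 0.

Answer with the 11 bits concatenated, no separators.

s1 (pos 1,3,5,7,9,11,13,15): 0⊕0⊕0⊕0⊕0⊕0⊕1⊕0 = 1
s2 (pos 2,3,6,7,10,11,14,15): 0⊕0⊕1⊕0⊕0⊕0⊕0⊕0 = 1
s4 (pos 4,5,6,7,12,13,14,15): 0⊕0⊕1⊕0⊕1⊕1⊕0⊕0 = 1
s8 (pos 8,9,10,11,12,13,14,15): 1⊕0⊕0⊕0⊕1⊕1⊕0⊕0 = 1
Syndrome s8…s1 = 1111 → error at position 15.
Flip position 15: 000001010001100 → 000001010001101
Read data bits from positions 3,5,6,7,9,10,11,12,13,14,15: 00100001101

00100001101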